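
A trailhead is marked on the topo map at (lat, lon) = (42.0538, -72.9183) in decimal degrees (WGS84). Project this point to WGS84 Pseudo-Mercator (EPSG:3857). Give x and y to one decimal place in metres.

Web Mercator is spherical with R = a = 6378137 m.
x = R·λ = 6378137 × -1.272664420 = -8117228.026 m.
y = R·ln tan(π/4 + φ/2) = 6378137 × 0.810431296 = 5169041.833 m.

x -8117228.0 m, y 5169041.8 m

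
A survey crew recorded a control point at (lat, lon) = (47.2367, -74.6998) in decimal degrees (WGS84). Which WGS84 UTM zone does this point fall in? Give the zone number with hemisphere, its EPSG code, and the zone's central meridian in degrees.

UTM zone = ⌊(λ + 180)/6⌋ + 1; -74.6998° ∈ [-78°, -72°) → zone 18.
Hemisphere: N (φ ≥ 0).
Central meridian λ₀ = 6×18 − 183 = -75°.
EPSG code: 32618.

Zone 18N (EPSG:32618), central meridian -75°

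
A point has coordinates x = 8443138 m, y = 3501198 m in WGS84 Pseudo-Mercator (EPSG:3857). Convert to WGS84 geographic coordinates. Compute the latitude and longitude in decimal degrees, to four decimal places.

R = 6378137 m. λ = x/R = 75.84599911°.
φ = 2·arctan(exp(y/R)) − 90° = 2·arctan(1.73141) − 90° = 29.98170182°.

lat 29.9817°, lon 75.8460°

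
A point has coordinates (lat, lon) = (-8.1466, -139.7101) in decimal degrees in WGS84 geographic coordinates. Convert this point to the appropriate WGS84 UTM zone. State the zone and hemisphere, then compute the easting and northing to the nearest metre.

Zone 7S: E 642106 m, N 9099269 m

Longitude -139.7101° lies in the 6° band [-144°, -138°), giving zone 7; latitude is south of the equator, so 7S.
Zone 7 central meridian λ₀ = 6×7 − 183 = -141°; Δλ = +1.2899°.
Transverse Mercator on WGS84 with k₀ = 0.9996 gives E = 642106.290 m, N = 9099268.529 m.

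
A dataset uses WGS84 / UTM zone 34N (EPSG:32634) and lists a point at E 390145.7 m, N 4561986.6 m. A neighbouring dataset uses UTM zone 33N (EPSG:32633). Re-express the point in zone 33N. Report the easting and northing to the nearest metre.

E 893273 m, N 4571774 m

UTM 34N → geographic: φ = 41.20179987°, λ = 19.68980058°.
UTM 33N (λ₀ = 15°) forward: E = 893272.579 m, N = 4571773.978 m.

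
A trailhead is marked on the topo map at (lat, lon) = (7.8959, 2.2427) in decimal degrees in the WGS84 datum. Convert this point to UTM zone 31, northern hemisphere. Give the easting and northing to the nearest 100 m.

Zone 31 central meridian λ₀ = 6×31 − 183 = 3°; Δλ = -0.7573°.
Transverse Mercator on WGS84 with k₀ = 0.9996 gives E = 416522.768 m, N = 872865.253 m.

E 416500 m, N 872900 m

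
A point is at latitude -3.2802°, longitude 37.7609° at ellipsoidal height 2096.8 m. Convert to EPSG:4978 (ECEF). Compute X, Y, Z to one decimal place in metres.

X 5035832.4 m, Y 3900690.7 m, Z -362631.6 m

WGS84: a = 6378137 m, e² = 0.006694380; N(φ) = a/√(1−e²sin²φ) = 6378206.898 m.
X = (N+h)·cosφ·cosλ = 5035832.417 m; Y = (N+h)·cosφ·sinλ = 3900690.655 m; Z = (N(1−e²)+h)·sinφ = -362631.588 m.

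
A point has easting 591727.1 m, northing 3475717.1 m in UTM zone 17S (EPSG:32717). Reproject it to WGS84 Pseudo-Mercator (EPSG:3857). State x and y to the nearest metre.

Unproject from UTM 17S (λ₀ = -81°) → φ = -58.84860033°, λ = -79.41029971°.
Web Mercator (R = 6378137 m): x = -8839914.127 m, y = -8147735.313 m.

x -8839914 m, y -8147735 m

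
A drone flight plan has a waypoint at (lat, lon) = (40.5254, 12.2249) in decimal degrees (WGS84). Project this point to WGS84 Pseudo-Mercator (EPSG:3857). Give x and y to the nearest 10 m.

Web Mercator is spherical with R = a = 6378137 m.
x = R·λ = 6378137 × 0.213364756 = 1360869.643 m.
y = R·ln tan(π/4 + φ/2) = 6378137 × 0.774926645 = 4942588.308 m.

x 1360870 m, y 4942590 m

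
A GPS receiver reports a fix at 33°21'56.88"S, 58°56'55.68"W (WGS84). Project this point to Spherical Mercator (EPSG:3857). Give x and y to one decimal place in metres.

x -6562150.4 m, y -3943959.1 m

Web Mercator is spherical with R = a = 6378137 m.
x = R·λ = 6378137 × -1.028850650 = -6562150.399 m.
y = R·ln tan(π/4 + φ/2) = 6378137 × -0.618355965 = -3943959.060 m.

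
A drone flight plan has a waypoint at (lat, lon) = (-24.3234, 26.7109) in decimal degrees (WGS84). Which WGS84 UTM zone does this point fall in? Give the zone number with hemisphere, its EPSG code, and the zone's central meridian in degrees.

Zone 35S (EPSG:32735), central meridian 27°

UTM zone = ⌊(λ + 180)/6⌋ + 1; 26.7109° ∈ [24°, 30°) → zone 35.
Hemisphere: S (φ < 0).
Central meridian λ₀ = 6×35 − 183 = 27°.
EPSG code: 32735.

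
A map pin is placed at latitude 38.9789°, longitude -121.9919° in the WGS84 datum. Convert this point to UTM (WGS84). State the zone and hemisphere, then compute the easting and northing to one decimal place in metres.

Zone 10N: E 587320.0 m, N 4314918.3 m

Longitude -121.9919° lies in the 6° band [-126°, -120°), giving zone 10; latitude is north of the equator, so 10N.
Zone 10 central meridian λ₀ = 6×10 − 183 = -123°; Δλ = +1.0081°.
Transverse Mercator on WGS84 with k₀ = 0.9996 gives E = 587320.018 m, N = 4314918.339 m.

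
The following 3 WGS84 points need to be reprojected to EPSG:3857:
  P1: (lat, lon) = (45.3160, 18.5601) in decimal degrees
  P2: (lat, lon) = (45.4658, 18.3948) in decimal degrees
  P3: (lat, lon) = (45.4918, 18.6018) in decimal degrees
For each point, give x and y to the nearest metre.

Web Mercator: x = R·λ, y = R·ln tan(π/4+φ/2), R = 6378137 m.
P1 (45.3160°, 18.5601°) → (2066100.881, 5671407.165) m.
P2 (45.4658°, 18.3948°) → (2047699.769, 5695152.684) m.
P3 (45.4918°, 18.6018°) → (2070742.904, 5699280.491) m.

P1: x 2066101 m, y 5671407 m; P2: x 2047700 m, y 5695153 m; P3: x 2070743 m, y 5699280 m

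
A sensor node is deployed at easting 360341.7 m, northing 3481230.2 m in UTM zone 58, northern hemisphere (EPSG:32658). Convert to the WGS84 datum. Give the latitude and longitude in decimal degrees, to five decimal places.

Zone 58N: λ₀ = 165°, k₀ = 0.9996, false easting 500000 m.
Meridian distance M = (N − FN)/k₀ = 3482623.2 m.
Inverse transverse Mercator on WGS84 gives φ = 31.45740037°, λ = 163.53010036°.

lat 31.45740°, lon 163.53010°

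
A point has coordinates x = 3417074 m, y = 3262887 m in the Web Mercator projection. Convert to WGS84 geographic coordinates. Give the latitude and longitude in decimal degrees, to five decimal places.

lat 28.11030°, lon 30.69610°

R = 6378137 m. λ = x/R = 30.69609801°.
φ = 2·arctan(exp(y/R)) − 90° = 2·arctan(1.66791) − 90° = 28.11029820°.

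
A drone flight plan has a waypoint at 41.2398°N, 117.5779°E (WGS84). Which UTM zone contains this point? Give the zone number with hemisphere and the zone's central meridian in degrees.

Zone 50N, central meridian 117°

UTM zone = ⌊(λ + 180)/6⌋ + 1; 117.5779° ∈ [114°, 120°) → zone 50.
Hemisphere: N (φ ≥ 0).
Central meridian λ₀ = 6×50 − 183 = 117°.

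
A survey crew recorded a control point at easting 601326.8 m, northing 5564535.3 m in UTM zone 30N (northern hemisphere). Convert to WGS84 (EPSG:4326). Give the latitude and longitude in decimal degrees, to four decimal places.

Zone 30N: λ₀ = -3°, k₀ = 0.9996, false easting 500000 m.
Meridian distance M = (N − FN)/k₀ = 5566762.0 m.
Inverse transverse Mercator on WGS84 gives φ = 50.22429969°, λ = -1.57949980°.

lat 50.2243°, lon -1.5795°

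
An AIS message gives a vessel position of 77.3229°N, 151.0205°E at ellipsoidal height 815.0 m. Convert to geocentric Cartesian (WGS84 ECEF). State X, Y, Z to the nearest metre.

WGS84: a = 6378137 m, e² = 0.006694380; N(φ) = a/√(1−e²sin²φ) = 6398555.284 m.
X = (N+h)·cosφ·cosλ = -1228543.725 m; Y = (N+h)·cosφ·sinλ = 680418.397 m; Z = (N(1−e²)+h)·sinφ = 6201578.416 m.

X -1228544 m, Y 680418 m, Z 6201578 m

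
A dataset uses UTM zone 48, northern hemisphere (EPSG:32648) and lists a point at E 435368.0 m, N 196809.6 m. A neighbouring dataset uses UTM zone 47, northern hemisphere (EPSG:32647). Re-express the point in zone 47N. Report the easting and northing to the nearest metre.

E 1103604 m, N 197688 m

UTM 48N → geographic: φ = 1.78050030°, λ = 104.41889986°.
UTM 47N (λ₀ = 99°) forward: E = 1103603.569 m, N = 197688.306 m.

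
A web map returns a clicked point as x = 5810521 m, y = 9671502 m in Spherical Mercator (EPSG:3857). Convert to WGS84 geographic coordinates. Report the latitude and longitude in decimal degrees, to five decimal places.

lat 65.23860°, lon 52.19680°

R = 6378137 m. λ = x/R = 52.19679823°.
φ = 2·arctan(exp(y/R)) − 90° = 2·arctan(4.55558) − 90° = 65.23859892°.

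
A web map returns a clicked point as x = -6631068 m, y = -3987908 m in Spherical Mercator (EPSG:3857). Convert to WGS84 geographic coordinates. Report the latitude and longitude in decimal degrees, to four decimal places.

lat -33.6949°, lon -59.5679°

R = 6378137 m. λ = x/R = -59.56789734°.
φ = 2·arctan(exp(y/R)) − 90° = 2·arctan(0.53513) − 90° = -33.69490183°.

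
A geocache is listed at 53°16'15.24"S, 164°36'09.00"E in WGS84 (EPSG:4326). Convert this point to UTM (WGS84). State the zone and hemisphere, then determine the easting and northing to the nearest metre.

Longitude 164.6025° lies in the 6° band [162°, 168°), giving zone 58; latitude is south of the equator, so 58S.
Zone 58 central meridian λ₀ = 6×58 − 183 = 165°; Δλ = -0.3975°.
Transverse Mercator on WGS84 with k₀ = 0.9996 gives E = 473490.959 m, N = 4097519.690 m.

Zone 58S: E 473491 m, N 4097520 m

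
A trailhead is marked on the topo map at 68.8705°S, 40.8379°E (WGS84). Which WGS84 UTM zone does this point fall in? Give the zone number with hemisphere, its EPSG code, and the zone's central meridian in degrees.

UTM zone = ⌊(λ + 180)/6⌋ + 1; 40.8379° ∈ [36°, 42°) → zone 37.
Hemisphere: S (φ < 0).
Central meridian λ₀ = 6×37 − 183 = 39°.
EPSG code: 32737.

Zone 37S (EPSG:32737), central meridian 39°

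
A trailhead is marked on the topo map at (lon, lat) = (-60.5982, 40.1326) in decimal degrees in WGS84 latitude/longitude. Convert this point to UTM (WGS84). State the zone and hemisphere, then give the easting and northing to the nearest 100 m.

Zone 20N: E 704600 m, N 4445200 m

Longitude -60.5982° lies in the 6° band [-66°, -60°), giving zone 20; latitude is north of the equator, so 20N.
Zone 20 central meridian λ₀ = 6×20 − 183 = -63°; Δλ = +2.4018°.
Transverse Mercator on WGS84 with k₀ = 0.9996 gives E = 704630.072 m, N = 4445240.073 m.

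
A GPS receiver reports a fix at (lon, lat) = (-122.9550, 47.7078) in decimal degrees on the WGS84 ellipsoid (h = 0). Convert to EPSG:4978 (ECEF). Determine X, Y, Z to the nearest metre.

WGS84: a = 6378137 m, e² = 0.006694380; N(φ) = a/√(1−e²sin²φ) = 6389851.055 m.
X = (N+h)·cosφ·cosλ = -2339009.383 m; Y = (N+h)·cosφ·sinλ = -3607959.145 m; Z = (N(1−e²)+h)·sinφ = 4695075.488 m.

X -2339009 m, Y -3607959 m, Z 4695075 m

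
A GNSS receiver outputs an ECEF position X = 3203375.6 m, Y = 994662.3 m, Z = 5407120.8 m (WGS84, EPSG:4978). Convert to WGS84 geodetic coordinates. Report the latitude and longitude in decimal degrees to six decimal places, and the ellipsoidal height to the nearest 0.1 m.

lat 58.359200°, lon 17.249800°, h 339.0 m

λ = atan2(Y, X) = 17.24979996°; p = √(X²+Y²) = 3354246.3 m.
Bowring's method on WGS84 (a = 6378137 m, b = 6356752.314 m) gives φ = 58.35919993°, h = 338.955 m.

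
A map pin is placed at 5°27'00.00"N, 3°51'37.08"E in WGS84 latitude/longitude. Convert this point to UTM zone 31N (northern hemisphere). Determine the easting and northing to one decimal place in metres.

Zone 31 central meridian λ₀ = 6×31 − 183 = 3°; Δλ = +0.8603°.
Transverse Mercator on WGS84 with k₀ = 0.9996 gives E = 595303.518 m, N = 602474.922 m.

E 595303.5 m, N 602474.9 m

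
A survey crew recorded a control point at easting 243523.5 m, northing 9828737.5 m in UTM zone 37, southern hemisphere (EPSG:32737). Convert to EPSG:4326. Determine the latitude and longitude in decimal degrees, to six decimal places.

Zone 37S: λ₀ = 39°, k₀ = 0.9996, false easting 500000 m, false northing 10000000 m.
Meridian distance M = (N − FN)/k₀ = -171331.0 m.
Inverse transverse Mercator on WGS84 gives φ = -1.54820014°, λ = 36.69489973°.

lat -1.548200°, lon 36.694900°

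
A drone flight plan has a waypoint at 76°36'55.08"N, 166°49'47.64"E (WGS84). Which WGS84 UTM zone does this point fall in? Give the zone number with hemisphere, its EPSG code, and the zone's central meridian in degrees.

UTM zone = ⌊(λ + 180)/6⌋ + 1; 166.8299° ∈ [162°, 168°) → zone 58.
Hemisphere: N (φ ≥ 0).
Central meridian λ₀ = 6×58 − 183 = 165°.
EPSG code: 32658.

Zone 58N (EPSG:32658), central meridian 165°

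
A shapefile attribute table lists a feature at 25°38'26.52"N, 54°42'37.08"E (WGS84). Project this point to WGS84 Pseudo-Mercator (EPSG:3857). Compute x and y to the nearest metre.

Web Mercator is spherical with R = a = 6378137 m.
x = R·λ = 6378137 × 0.954874870 = 6090322.737 m.
y = R·ln tan(π/4 + φ/2) = 6378137 × 0.463246200 = 2954647.725 m.

x 6090323 m, y 2954648 m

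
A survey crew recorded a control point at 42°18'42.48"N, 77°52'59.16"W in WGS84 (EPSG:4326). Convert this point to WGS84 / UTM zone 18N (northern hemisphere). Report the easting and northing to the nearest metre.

Zone 18 central meridian λ₀ = 6×18 − 183 = -75°; Δλ = -2.8831°.
Transverse Mercator on WGS84 with k₀ = 0.9996 gives E = 262388.131 m, N = 4688422.114 m.

E 262388 m, N 4688422 m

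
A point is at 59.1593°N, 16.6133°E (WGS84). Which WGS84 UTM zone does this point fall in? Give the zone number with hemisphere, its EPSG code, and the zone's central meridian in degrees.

Zone 33N (EPSG:32633), central meridian 15°

UTM zone = ⌊(λ + 180)/6⌋ + 1; 16.6133° ∈ [12°, 18°) → zone 33.
Hemisphere: N (φ ≥ 0).
Central meridian λ₀ = 6×33 − 183 = 15°.
EPSG code: 32633.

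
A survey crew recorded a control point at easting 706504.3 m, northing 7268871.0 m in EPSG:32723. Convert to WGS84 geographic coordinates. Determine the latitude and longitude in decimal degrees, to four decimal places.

Zone 23S: λ₀ = -45°, k₀ = 0.9996, false easting 500000 m, false northing 10000000 m.
Meridian distance M = (N − FN)/k₀ = -2732221.9 m.
Inverse transverse Mercator on WGS84 gives φ = -24.68069958°, λ = -42.95910012°.

lat -24.6807°, lon -42.9591°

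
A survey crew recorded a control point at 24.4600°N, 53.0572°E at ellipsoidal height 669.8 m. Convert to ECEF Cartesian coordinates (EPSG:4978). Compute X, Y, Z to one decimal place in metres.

WGS84: a = 6378137 m, e² = 0.006694380; N(φ) = a/√(1−e²sin²φ) = 6381800.282 m.
X = (N+h)·cosφ·cosλ = 3491699.046 m; Y = (N+h)·cosφ·sinλ = 4643278.541 m; Z = (N(1−e²)+h)·sinφ = 2625022.499 m.

X 3491699.0 m, Y 4643278.5 m, Z 2625022.5 m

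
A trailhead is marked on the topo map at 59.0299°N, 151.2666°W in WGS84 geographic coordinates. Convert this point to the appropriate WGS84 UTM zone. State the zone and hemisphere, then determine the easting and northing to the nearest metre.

Longitude -151.2666° lies in the 6° band [-156°, -150°), giving zone 5; latitude is north of the equator, so 5N.
Zone 5 central meridian λ₀ = 6×5 − 183 = -153°; Δλ = +1.7334°.
Transverse Mercator on WGS84 with k₀ = 0.9996 gives E = 599494.346 m, N = 6544672.023 m.

Zone 5N: E 599494 m, N 6544672 m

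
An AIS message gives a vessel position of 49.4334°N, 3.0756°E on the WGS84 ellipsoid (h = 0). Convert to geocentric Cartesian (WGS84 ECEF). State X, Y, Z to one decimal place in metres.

X 4149952.4 m, Y 222980.9 m, Z 4822043.0 m

WGS84: a = 6378137 m, e² = 0.006694380; N(φ) = a/√(1−e²sin²φ) = 6390492.560 m.
X = (N+h)·cosφ·cosλ = 4149952.421 m; Y = (N+h)·cosφ·sinλ = 222980.946 m; Z = (N(1−e²)+h)·sinφ = 4822042.985 m.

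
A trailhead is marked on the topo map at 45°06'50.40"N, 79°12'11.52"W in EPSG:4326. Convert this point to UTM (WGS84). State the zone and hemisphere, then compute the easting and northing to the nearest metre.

Zone 17N: E 641334 m, N 4997185 m

Longitude -79.2032° lies in the 6° band [-84°, -78°), giving zone 17; latitude is north of the equator, so 17N.
Zone 17 central meridian λ₀ = 6×17 − 183 = -81°; Δλ = +1.7968°.
Transverse Mercator on WGS84 with k₀ = 0.9996 gives E = 641334.163 m, N = 4997184.892 m.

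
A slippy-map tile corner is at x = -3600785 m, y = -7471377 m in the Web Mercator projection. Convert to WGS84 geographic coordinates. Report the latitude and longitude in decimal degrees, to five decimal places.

lat -55.56030°, lon -32.34640°

R = 6378137 m. λ = x/R = -32.34640200°.
φ = 2·arctan(exp(y/R)) − 90° = 2·arctan(0.30993) − 90° = -55.56029910°.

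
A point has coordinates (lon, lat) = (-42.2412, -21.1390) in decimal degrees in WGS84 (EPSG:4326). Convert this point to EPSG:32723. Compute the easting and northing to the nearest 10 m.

E 786540 m, N 7659980 m

Zone 23 central meridian λ₀ = 6×23 − 183 = -45°; Δλ = +2.7588°.
Transverse Mercator on WGS84 with k₀ = 0.9996 gives E = 786535.003 m, N = 7659979.626 m.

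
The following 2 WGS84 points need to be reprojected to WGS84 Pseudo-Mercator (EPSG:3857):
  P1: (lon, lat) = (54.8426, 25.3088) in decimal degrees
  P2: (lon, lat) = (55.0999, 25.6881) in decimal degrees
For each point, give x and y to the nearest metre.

Web Mercator: x = R·λ, y = R·ln tan(π/4+φ/2), R = 6378137 m.
P1 (25.3088°, 54.8426°) → (6105050.306, 2913721.672) m.
P2 (25.6881°, 55.0999°) → (6133692.811, 2960501.795) m.

P1: x 6105050 m, y 2913722 m; P2: x 6133693 m, y 2960502 m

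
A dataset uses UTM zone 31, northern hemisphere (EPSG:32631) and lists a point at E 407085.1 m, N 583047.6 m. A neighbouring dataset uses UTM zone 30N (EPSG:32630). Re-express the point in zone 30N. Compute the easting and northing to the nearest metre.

E 1072697 m, N 585361 m

UTM 31N → geographic: φ = 5.27429972°, λ = 2.16150019°.
UTM 30N (λ₀ = -3°) forward: E = 1072697.304 m, N = 585361.220 m.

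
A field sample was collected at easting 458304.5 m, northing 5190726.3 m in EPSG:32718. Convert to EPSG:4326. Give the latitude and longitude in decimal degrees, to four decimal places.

lat -43.4352°, lon -75.5152°

Zone 18S: λ₀ = -75°, k₀ = 0.9996, false easting 500000 m, false northing 10000000 m.
Meridian distance M = (N − FN)/k₀ = -4811198.2 m.
Inverse transverse Mercator on WGS84 gives φ = -43.43519956°, λ = -75.51519942°.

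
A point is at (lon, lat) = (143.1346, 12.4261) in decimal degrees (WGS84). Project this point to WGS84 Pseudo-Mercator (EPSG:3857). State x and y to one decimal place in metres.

x 15933670.8 m, y 1394240.1 m

Web Mercator is spherical with R = a = 6378137 m.
x = R·λ = 6378137 × 2.498170044 = 15933670.787 m.
y = R·ln tan(π/4 + φ/2) = 6378137 × 0.218596770 = 1394240.146 m.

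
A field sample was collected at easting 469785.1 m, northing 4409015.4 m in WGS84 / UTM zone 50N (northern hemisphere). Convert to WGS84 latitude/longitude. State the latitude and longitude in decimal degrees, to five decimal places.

Zone 50N: λ₀ = 117°, k₀ = 0.9996, false easting 500000 m.
Meridian distance M = (N − FN)/k₀ = 4410779.7 m.
Inverse transverse Mercator on WGS84 gives φ = 39.83060012°, λ = 116.64689991°.

lat 39.83060°, lon 116.64690°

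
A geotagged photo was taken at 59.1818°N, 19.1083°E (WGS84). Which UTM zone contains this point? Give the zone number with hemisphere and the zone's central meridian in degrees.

Zone 34N, central meridian 21°

UTM zone = ⌊(λ + 180)/6⌋ + 1; 19.1083° ∈ [18°, 24°) → zone 34.
Hemisphere: N (φ ≥ 0).
Central meridian λ₀ = 6×34 − 183 = 21°.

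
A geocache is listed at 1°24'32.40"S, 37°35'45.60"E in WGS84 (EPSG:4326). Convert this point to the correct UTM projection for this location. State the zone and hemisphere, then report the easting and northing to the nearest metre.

Longitude 37.5960° lies in the 6° band [36°, 42°), giving zone 37; latitude is south of the equator, so 37S.
Zone 37 central meridian λ₀ = 6×37 − 183 = 39°; Δλ = -1.4040°.
Transverse Mercator on WGS84 with k₀ = 0.9996 gives E = 343801.154 m, N = 9844215.784 m.

Zone 37S: E 343801 m, N 9844216 m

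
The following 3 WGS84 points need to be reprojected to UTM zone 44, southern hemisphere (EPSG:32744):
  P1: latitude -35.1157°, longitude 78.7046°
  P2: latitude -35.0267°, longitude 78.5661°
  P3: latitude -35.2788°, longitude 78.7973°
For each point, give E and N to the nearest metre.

P1: E 290817 m, N 6111715 m; P2: E 277952 m, N 6121288 m; P3: E 299668 m, N 6093814 m

UTM zone 44S: λ₀ = 81°, k₀ = 0.9996.
P1 (-35.1157°, 78.7046°) → (290817.129, 6111715.052) m.
P2 (-35.0267°, 78.5661°) → (277951.794, 6121288.105) m.
P3 (-35.2788°, 78.7973°) → (299667.560, 6093813.651) m.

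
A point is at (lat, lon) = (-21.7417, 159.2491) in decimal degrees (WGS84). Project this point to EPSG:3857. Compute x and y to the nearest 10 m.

x 17727530 m, y -2480540 m

Web Mercator is spherical with R = a = 6378137 m.
x = R·λ = 6378137 × 2.779421126 = 17727528.721 m.
y = R·ln tan(π/4 + φ/2) = 6378137 × -0.388913148 = -2480541.340 m.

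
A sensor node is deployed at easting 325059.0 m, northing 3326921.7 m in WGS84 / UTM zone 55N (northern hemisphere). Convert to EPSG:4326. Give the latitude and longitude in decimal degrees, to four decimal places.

Zone 55N: λ₀ = 147°, k₀ = 0.9996, false easting 500000 m.
Meridian distance M = (N − FN)/k₀ = 3328253.0 m.
Inverse transverse Mercator on WGS84 gives φ = 30.06089981°, λ = 145.18519969°.

lat 30.0609°, lon 145.1852°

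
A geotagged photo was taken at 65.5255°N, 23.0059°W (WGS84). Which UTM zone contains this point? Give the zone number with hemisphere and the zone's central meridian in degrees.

Zone 27N, central meridian -21°

UTM zone = ⌊(λ + 180)/6⌋ + 1; -23.0059° ∈ [-24°, -18°) → zone 27.
Hemisphere: N (φ ≥ 0).
Central meridian λ₀ = 6×27 − 183 = -21°.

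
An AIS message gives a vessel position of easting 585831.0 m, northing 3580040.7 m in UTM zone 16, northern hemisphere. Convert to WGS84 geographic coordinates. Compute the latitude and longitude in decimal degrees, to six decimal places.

lat 32.354000°, lon -86.087800°

Zone 16N: λ₀ = -87°, k₀ = 0.9996, false easting 500000 m.
Meridian distance M = (N − FN)/k₀ = 3581473.3 m.
Inverse transverse Mercator on WGS84 gives φ = 32.35400017°, λ = -86.08780041°.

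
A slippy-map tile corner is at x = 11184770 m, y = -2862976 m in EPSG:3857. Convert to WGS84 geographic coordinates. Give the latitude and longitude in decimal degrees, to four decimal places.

lat -24.8960°, lon 100.4745°

R = 6378137 m. λ = x/R = 100.47449840°.
φ = 2·arctan(exp(y/R)) − 90° = 2·arctan(0.63835) − 90° = -24.89600030°.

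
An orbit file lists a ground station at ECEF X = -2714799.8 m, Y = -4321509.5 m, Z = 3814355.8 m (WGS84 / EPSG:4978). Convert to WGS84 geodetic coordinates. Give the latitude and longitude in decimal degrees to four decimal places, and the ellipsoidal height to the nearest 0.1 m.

λ = atan2(Y, X) = -122.13730004°; p = √(X²+Y²) = 5103487.3 m.
Bowring's method on WGS84 (a = 6378137 m, b = 6356752.314 m) gives φ = 36.95919983°, h = 964.237 m.

lat 36.9592°, lon -122.1373°, h 964.2 m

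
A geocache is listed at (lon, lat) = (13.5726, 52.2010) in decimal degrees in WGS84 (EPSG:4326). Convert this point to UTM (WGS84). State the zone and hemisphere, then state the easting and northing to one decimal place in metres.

Zone 33N: E 402450.2 m, N 5784354.6 m

Longitude 13.5726° lies in the 6° band [12°, 18°), giving zone 33; latitude is north of the equator, so 33N.
Zone 33 central meridian λ₀ = 6×33 − 183 = 15°; Δλ = -1.4274°.
Transverse Mercator on WGS84 with k₀ = 0.9996 gives E = 402450.201 m, N = 5784354.622 m.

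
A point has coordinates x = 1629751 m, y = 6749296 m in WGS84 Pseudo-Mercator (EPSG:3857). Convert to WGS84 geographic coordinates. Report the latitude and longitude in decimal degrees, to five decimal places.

lat 51.71800°, lon 14.64030°

R = 6378137 m. λ = x/R = 14.64030233°.
φ = 2·arctan(exp(y/R)) − 90° = 2·arctan(2.88116) − 90° = 51.71800017°.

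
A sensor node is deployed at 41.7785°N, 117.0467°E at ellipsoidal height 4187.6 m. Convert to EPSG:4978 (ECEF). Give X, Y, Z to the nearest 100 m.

WGS84: a = 6378137 m, e² = 0.006694380; N(φ) = a/√(1−e²sin²φ) = 6387634.764 m.
X = (N+h)·cosφ·cosλ = -2167428.640 m; Y = (N+h)·cosφ·sinλ = 4245260.629 m; Z = (N(1−e²)+h)·sinφ = 4230079.022 m.

X -2167400 m, Y 4245300 m, Z 4230100 m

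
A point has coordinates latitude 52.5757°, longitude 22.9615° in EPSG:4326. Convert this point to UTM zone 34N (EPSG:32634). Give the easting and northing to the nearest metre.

E 632917 m, N 5826880 m

Zone 34 central meridian λ₀ = 6×34 − 183 = 21°; Δλ = +1.9615°.
Transverse Mercator on WGS84 with k₀ = 0.9996 gives E = 632917.059 m, N = 5826879.508 m.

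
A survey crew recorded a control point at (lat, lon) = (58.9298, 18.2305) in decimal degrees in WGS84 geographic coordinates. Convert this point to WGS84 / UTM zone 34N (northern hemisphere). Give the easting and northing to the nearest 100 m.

Zone 34 central meridian λ₀ = 6×34 − 183 = 21°; Δλ = -2.7695°.
Transverse Mercator on WGS84 with k₀ = 0.9996 gives E = 340591.081 m, N = 6535536.183 m.

E 340600 m, N 6535500 m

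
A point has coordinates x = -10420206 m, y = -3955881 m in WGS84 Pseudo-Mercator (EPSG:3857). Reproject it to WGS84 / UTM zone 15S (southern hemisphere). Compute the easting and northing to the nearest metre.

E 443654 m, N 6298083 m

Web Mercator inverse (R = 6378137 m) → φ = -33.45519855°, λ = -93.60630313°.
UTM 15S forward: E = 443653.897 m, N = 6298083.498 m.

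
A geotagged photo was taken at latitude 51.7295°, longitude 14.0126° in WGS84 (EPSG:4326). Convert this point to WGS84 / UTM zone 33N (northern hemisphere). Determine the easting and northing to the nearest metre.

E 431807 m, N 5731414 m

Zone 33 central meridian λ₀ = 6×33 − 183 = 15°; Δλ = -0.9874°.
Transverse Mercator on WGS84 with k₀ = 0.9996 gives E = 431807.431 m, N = 5731414.466 m.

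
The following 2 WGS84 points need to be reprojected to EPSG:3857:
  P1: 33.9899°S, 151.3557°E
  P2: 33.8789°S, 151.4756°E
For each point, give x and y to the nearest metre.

P1: x 16848839 m, y -4027446 m; P2: x 16862187 m, y -4012553 m

Web Mercator: x = R·λ, y = R·ln tan(π/4+φ/2), R = 6378137 m.
P1 (-33.9899°, 151.3557°) → (16848839.453, -4027445.924) m.
P2 (-33.8789°, 151.4756°) → (16862186.660, -4012552.823) m.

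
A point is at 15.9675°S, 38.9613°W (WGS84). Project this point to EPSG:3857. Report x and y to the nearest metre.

Web Mercator is spherical with R = a = 6378137 m.
x = R·λ = 6378137 × -0.680002966 = -4337152.077 m.
y = R·ln tan(π/4 + φ/2) = 6378137 × -0.282364488 = -1800959.390 m.

x -4337152 m, y -1800959 m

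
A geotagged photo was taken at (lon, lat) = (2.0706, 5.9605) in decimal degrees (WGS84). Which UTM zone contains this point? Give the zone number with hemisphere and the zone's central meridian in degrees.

UTM zone = ⌊(λ + 180)/6⌋ + 1; 2.0706° ∈ [0°, 6°) → zone 31.
Hemisphere: N (φ ≥ 0).
Central meridian λ₀ = 6×31 − 183 = 3°.

Zone 31N, central meridian 3°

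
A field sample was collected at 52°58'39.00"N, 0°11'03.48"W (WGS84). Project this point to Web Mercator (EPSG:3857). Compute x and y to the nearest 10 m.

x -20520 m, y 6978840 m

Web Mercator is spherical with R = a = 6378137 m.
x = R·λ = 6378137 × -0.003216642 = -20516.182 m.
y = R·ln tan(π/4 + φ/2) = 6378137 × 1.094181124 = 6978837.113 m.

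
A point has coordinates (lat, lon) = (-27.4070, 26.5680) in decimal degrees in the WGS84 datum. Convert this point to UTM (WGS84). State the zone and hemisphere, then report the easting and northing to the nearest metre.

Zone 35S: E 457294 m, N 6968410 m

Longitude 26.5680° lies in the 6° band [24°, 30°), giving zone 35; latitude is south of the equator, so 35S.
Zone 35 central meridian λ₀ = 6×35 − 183 = 27°; Δλ = -0.4320°.
Transverse Mercator on WGS84 with k₀ = 0.9996 gives E = 457294.188 m, N = 6968410.347 m.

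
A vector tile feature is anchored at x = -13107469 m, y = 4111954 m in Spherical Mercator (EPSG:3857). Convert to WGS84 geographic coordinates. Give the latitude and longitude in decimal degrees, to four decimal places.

lat 34.6170°, lon -117.7464°

R = 6378137 m. λ = x/R = -117.74639739°.
φ = 2·arctan(exp(y/R)) − 90° = 2·arctan(1.90541) − 90° = 34.61699986°.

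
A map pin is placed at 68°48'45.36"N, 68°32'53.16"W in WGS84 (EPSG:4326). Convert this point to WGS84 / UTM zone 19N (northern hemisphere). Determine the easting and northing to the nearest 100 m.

Zone 19 central meridian λ₀ = 6×19 − 183 = -69°; Δλ = +0.4519°.
Transverse Mercator on WGS84 with k₀ = 0.9996 gives E = 518227.016 m, N = 7633533.449 m.

E 518200 m, N 7633500 m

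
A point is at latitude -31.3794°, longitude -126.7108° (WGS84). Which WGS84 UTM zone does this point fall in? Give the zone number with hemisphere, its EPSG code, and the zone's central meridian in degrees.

UTM zone = ⌊(λ + 180)/6⌋ + 1; -126.7108° ∈ [-132°, -126°) → zone 9.
Hemisphere: S (φ < 0).
Central meridian λ₀ = 6×9 − 183 = -129°.
EPSG code: 32709.

Zone 9S (EPSG:32709), central meridian -129°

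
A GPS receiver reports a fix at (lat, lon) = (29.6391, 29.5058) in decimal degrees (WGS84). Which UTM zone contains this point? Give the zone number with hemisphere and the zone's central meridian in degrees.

UTM zone = ⌊(λ + 180)/6⌋ + 1; 29.5058° ∈ [24°, 30°) → zone 35.
Hemisphere: N (φ ≥ 0).
Central meridian λ₀ = 6×35 − 183 = 27°.

Zone 35N, central meridian 27°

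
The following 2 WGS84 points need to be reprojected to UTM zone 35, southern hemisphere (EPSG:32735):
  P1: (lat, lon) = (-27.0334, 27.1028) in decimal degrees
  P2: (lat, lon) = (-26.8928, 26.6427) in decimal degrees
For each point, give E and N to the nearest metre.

UTM zone 35S: λ₀ = 27°, k₀ = 0.9996.
P1 (-27.0334°, 27.1028°) → (510196.310, 7009861.234) m.
P2 (-26.8928°, 26.6427°) → (464516.723, 7025388.009) m.

P1: E 510196 m, N 7009861 m; P2: E 464517 m, N 7025388 m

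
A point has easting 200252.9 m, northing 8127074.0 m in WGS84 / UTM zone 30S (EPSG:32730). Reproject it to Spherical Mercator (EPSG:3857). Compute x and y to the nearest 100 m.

Unproject from UTM 30S (λ₀ = -3°) → φ = -16.92069981°, λ = -5.81390026°.
Web Mercator (R = 6378137 m): x = -647200.416 m, y = -1911595.982 m.

x -647200 m, y -1911600 m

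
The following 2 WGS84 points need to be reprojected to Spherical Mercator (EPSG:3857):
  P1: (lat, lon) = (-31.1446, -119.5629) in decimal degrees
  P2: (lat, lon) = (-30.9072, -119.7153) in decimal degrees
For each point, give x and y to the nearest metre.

Web Mercator: x = R·λ, y = R·ln tan(π/4+φ/2), R = 6378137 m.
P1 (-31.1446°, -119.5629°) → (-13309681.146, -3651542.479) m.
P2 (-30.9072°, -119.7153°) → (-13326646.236, -3620703.152) m.

P1: x -13309681 m, y -3651542 m; P2: x -13326646 m, y -3620703 m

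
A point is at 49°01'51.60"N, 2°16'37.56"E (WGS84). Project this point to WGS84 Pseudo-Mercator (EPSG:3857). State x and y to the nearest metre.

x 253486 m, y 6280123 m

Web Mercator is spherical with R = a = 6378137 m.
x = R·λ = 6378137 × 0.039742892 = 253485.612 m.
y = R·ln tan(π/4 + φ/2) = 6378137 × 0.984632830 = 6280123.083 m.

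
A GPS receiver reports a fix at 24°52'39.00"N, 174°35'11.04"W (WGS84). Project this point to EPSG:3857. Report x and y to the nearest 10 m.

x -19434870 m, y 2860710 m

Web Mercator is spherical with R = a = 6378137 m.
x = R·λ = 6378137 × -3.047107509 = -19434869.147 m.
y = R·ln tan(π/4 + φ/2) = 6378137 × 0.448517450 = 2860705.744 m.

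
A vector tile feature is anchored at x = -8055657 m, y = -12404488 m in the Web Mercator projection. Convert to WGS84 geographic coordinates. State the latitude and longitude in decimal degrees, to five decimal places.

R = 6378137 m. λ = x/R = -72.36519807°.
φ = 2·arctan(exp(y/R)) − 90° = 2·arctan(0.14301) − 90° = -73.72269893°.

lat -73.72270°, lon -72.36520°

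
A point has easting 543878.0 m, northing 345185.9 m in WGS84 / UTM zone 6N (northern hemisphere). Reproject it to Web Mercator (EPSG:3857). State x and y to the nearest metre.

Unproject from UTM 6N (λ₀ = -147°) → φ = 3.12289956°, λ = -146.60510010°.
Web Mercator (R = 6378137 m): x = -16320005.091 m, y = 347811.843 m.

x -16320005 m, y 347812 m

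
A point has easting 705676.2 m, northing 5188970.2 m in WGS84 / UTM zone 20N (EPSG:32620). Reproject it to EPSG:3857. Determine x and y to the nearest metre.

x -6712955 m, y 5913150 m

Unproject from UTM 20N (λ₀ = -63°) → φ = 46.82250041°, λ = -60.30349939°.
Web Mercator (R = 6378137 m): x = -6712954.845 m, y = 5913149.594 m.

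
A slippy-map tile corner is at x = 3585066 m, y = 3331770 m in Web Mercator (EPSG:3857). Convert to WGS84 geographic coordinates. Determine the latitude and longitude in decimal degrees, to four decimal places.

R = 6378137 m. λ = x/R = 32.20519582°.
φ = 2·arctan(exp(y/R)) − 90° = 2·arctan(1.68602) − 90° = 28.65469951°.

lat 28.6547°, lon 32.2052°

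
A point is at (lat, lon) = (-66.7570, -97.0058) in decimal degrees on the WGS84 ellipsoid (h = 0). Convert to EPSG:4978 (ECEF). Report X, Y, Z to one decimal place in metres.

WGS84: a = 6378137 m, e² = 0.006694380; N(φ) = a/√(1−e²sin²φ) = 6396237.858 m.
X = (N+h)·cosφ·cosλ = -307871.040 m; Y = (N+h)·cosφ·sinλ = -2505311.752 m; Z = (N(1−e²)+h)·sinφ = -5837771.905 m.

X -307871.0 m, Y -2505311.8 m, Z -5837771.9 m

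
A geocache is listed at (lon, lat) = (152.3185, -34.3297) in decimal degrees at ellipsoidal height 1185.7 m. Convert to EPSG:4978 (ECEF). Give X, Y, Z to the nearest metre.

WGS84: a = 6378137 m, e² = 0.006694380; N(φ) = a/√(1−e²sin²φ) = 6384937.738 m.
X = (N+h)·cosφ·cosλ = -4670091.226 m; Y = (N+h)·cosφ·sinλ = 2449929.492 m; Z = (N(1−e²)+h)·sinφ = -3577375.876 m.

X -4670091 m, Y 2449929 m, Z -3577376 m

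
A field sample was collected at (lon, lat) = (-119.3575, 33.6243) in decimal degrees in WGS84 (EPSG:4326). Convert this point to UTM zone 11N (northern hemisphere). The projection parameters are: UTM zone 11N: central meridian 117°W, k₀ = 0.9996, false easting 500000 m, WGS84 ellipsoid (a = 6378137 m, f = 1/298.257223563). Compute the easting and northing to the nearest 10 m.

E 281310 m, N 3722990 m

Zone 11 central meridian λ₀ = 6×11 − 183 = -117°; Δλ = -2.3575°.
Transverse Mercator on WGS84 with k₀ = 0.9996 gives E = 281312.159 m, N = 3722992.568 m.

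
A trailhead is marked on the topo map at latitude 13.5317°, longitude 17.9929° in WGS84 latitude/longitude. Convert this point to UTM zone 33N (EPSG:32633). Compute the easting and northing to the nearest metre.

Zone 33 central meridian λ₀ = 6×33 − 183 = 15°; Δλ = +2.9929°.
Transverse Mercator on WGS84 with k₀ = 0.9996 gives E = 823981.454 m, N = 1497916.867 m.

E 823981 m, N 1497917 m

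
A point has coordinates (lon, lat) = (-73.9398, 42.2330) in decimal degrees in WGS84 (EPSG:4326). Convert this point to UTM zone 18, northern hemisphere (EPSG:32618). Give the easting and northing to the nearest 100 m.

Zone 18 central meridian λ₀ = 6×18 − 183 = -75°; Δλ = +1.0602°.
Transverse Mercator on WGS84 with k₀ = 0.9996 gives E = 587482.696 m, N = 4676190.536 m.

E 587500 m, N 4676200 m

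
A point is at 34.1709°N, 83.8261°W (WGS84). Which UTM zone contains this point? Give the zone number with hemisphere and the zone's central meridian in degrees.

Zone 17N, central meridian -81°

UTM zone = ⌊(λ + 180)/6⌋ + 1; -83.8261° ∈ [-84°, -78°) → zone 17.
Hemisphere: N (φ ≥ 0).
Central meridian λ₀ = 6×17 − 183 = -81°.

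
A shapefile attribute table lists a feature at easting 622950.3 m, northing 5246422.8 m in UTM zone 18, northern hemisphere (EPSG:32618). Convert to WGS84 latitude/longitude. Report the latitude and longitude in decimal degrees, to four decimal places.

lat 47.3597°, lon -73.3718°

Zone 18N: λ₀ = -75°, k₀ = 0.9996, false easting 500000 m.
Meridian distance M = (N − FN)/k₀ = 5248522.2 m.
Inverse transverse Mercator on WGS84 gives φ = 47.35970000°, λ = -73.37180000°.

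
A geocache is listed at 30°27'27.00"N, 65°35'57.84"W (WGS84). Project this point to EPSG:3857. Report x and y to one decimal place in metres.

Web Mercator is spherical with R = a = 6378137 m.
x = R·λ = 6378137 × -1.144925517 = -7302491.804 m.
y = R·ln tan(π/4 + φ/2) = 6378137 × 0.558547708 = 3562493.802 m.

x -7302491.8 m, y 3562493.8 m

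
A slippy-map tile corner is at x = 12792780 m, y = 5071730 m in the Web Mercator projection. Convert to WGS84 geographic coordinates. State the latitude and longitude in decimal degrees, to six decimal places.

lat 41.401403°, lon 114.919498°

R = 6378137 m. λ = x/R = 114.91949800°.
φ = 2·arctan(exp(y/R)) − 90° = 2·arctan(2.21483) − 90° = 41.40140283°.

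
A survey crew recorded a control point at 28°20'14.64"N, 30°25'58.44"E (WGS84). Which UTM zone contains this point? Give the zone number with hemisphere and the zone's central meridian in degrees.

Zone 36N, central meridian 33°

UTM zone = ⌊(λ + 180)/6⌋ + 1; 30.4329° ∈ [30°, 36°) → zone 36.
Hemisphere: N (φ ≥ 0).
Central meridian λ₀ = 6×36 − 183 = 33°.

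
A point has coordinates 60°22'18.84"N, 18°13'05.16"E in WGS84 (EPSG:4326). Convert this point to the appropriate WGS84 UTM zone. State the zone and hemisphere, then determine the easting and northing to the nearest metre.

Zone 34N: E 346608 m, N 6696068 m

Longitude 18.2181° lies in the 6° band [18°, 24°), giving zone 34; latitude is north of the equator, so 34N.
Zone 34 central meridian λ₀ = 6×34 − 183 = 21°; Δλ = -2.7819°.
Transverse Mercator on WGS84 with k₀ = 0.9996 gives E = 346607.723 m, N = 6696067.935 m.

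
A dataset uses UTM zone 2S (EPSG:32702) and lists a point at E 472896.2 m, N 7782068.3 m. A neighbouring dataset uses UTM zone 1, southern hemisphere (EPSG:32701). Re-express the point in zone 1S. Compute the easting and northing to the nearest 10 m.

E 1101070 m, N 7771740 m

UTM 2S → geographic: φ = -20.05809998°, λ = -171.25920015°.
UTM 1S (λ₀ = -177°) forward: E = 1101071.470 m, N = 7771737.298 m.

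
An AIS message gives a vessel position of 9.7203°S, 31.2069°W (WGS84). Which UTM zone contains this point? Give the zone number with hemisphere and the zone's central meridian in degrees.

Zone 25S, central meridian -33°

UTM zone = ⌊(λ + 180)/6⌋ + 1; -31.2069° ∈ [-36°, -30°) → zone 25.
Hemisphere: S (φ < 0).
Central meridian λ₀ = 6×25 − 183 = -33°.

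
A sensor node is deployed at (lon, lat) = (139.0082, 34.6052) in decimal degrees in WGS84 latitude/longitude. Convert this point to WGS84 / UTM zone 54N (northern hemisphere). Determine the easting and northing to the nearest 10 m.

E 317360 m, N 3831070 m

Zone 54 central meridian λ₀ = 6×54 − 183 = 141°; Δλ = -1.9918°.
Transverse Mercator on WGS84 with k₀ = 0.9996 gives E = 317363.131 m, N = 3831065.984 m.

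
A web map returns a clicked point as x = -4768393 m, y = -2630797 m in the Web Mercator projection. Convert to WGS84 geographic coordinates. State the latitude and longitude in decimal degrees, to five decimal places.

lat -22.98990°, lon -42.83520°

R = 6378137 m. λ = x/R = -42.83520313°.
φ = 2·arctan(exp(y/R)) − 90° = 2·arctan(0.66201) − 90° = -22.98989786°.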